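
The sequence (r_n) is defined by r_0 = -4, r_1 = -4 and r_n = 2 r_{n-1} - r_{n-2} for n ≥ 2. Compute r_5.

-4

r_2 = 2·(-4) - (-4) = -4
r_3 = 2·(-4) - (-4) = -4
r_4 = 2·(-4) - (-4) = -4
r_5 = 2·(-4) - (-4) = -4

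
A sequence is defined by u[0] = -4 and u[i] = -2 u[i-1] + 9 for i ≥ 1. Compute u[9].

u[1] = -2·(-4) + 9 = 17
u[2] = -2·17 + 9 = -25
u[3] = -2·(-25) + 9 = 59
u[4] = -2·59 + 9 = -109
u[5] = -2·(-109) + 9 = 227
u[6] = -2·227 + 9 = -445
u[7] = -2·(-445) + 9 = 899
u[8] = -2·899 + 9 = -1789
u[9] = -2·(-1789) + 9 = 3587

3587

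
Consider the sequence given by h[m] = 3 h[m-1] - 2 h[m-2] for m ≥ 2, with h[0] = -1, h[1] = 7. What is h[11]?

h[2] = 3·7 - 2·(-1) = 23
h[3] = 3·23 - 2·7 = 55
h[4] = 3·55 - 2·23 = 119
h[5] = 3·119 - 2·55 = 247
h[6] = 3·247 - 2·119 = 503
h[7] = 3·503 - 2·247 = 1015
h[8] = 3·1015 - 2·503 = 2039
h[9] = 3·2039 - 2·1015 = 4087
h[10] = 3·4087 - 2·2039 = 8183
h[11] = 3·8183 - 2·4087 = 16375

16375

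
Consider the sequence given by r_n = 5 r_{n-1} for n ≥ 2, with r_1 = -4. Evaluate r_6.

-12500

r_2 = 5·(-4) = -20
r_3 = 5·(-20) = -100
r_4 = 5·(-100) = -500
r_5 = 5·(-500) = -2500
r_6 = 5·(-2500) = -12500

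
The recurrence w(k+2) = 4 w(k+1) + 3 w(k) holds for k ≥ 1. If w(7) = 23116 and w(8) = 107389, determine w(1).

Rearranging, w(k-2) = (w(k) - 4 w(k-1)) / 3.
w(6) = (107389 - 4(23116)) / 3 = 14925/3 = 4975
w(5) = (23116 - 4(4975)) / 3 = 3216/3 = 1072
w(4) = (4975 - 4(1072)) / 3 = 687/3 = 229
w(3) = (1072 - 4(229)) / 3 = 156/3 = 52
w(2) = (229 - 4(52)) / 3 = 21/3 = 7
w(1) = (52 - 4(7)) / 3 = 24/3 = 8

8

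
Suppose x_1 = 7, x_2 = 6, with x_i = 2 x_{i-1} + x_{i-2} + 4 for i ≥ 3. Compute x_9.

x_3 = 2*6 + 7 + 4 = 23
x_4 = 2*23 + 6 + 4 = 56
x_5 = 2*56 + 23 + 4 = 139
x_6 = 2*139 + 56 + 4 = 338
x_7 = 2*338 + 139 + 4 = 819
x_8 = 2*819 + 338 + 4 = 1980
x_9 = 2*1980 + 819 + 4 = 4783

4783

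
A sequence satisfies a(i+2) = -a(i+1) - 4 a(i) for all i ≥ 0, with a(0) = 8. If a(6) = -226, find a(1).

2

Let a(1) = y.
a(2) = -32 - y
a(3) = 32 - 3y
a(4) = 96 + 7y
a(5) = -224 + 5y
a(6) = -160 - 33y
So -160 - 33y = -226, giving y = 2.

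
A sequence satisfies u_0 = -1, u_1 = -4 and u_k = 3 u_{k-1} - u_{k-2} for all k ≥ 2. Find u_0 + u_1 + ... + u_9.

u_2 = 3(-4) - (-1) = -11
u_3 = 3(-11) - (-4) = -29
u_4 = 3(-29) - (-11) = -76
u_5 = 3(-76) - (-29) = -199
u_6 = 3(-199) - (-76) = -521
u_7 = 3(-521) - (-199) = -1364
u_8 = 3(-1364) - (-521) = -3571
u_9 = 3(-3571) - (-1364) = -9349
Sum = (-1) + (-4) + (-11) + (-29) + (-76) + (-199) + (-521) + (-1364) + (-3571) + (-9349) = -15125

-15125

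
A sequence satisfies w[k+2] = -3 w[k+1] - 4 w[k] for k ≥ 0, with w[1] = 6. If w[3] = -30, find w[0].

Let w[0] = v.
w[2] = -18 - 4v
w[3] = 30 + 12v
So 30 + 12v = -30, giving v = -5.

-5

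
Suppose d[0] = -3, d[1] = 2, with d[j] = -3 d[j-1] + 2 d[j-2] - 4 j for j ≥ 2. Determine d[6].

d[2] = -3*2 + 2*(-3) - 8 = -20
d[3] = -3*(-20) + 2*2 - 12 = 52
d[4] = -3*52 + 2*(-20) - 16 = -212
d[5] = -3*(-212) + 2*52 - 20 = 720
d[6] = -3*720 + 2*(-212) - 24 = -2608

-2608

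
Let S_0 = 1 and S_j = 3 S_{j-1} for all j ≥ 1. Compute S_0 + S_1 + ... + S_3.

40

S_1 = 3(1) = 3
S_2 = 3(3) = 9
S_3 = 3(9) = 27
Sum = 1 + 3 + 9 + 27 = 40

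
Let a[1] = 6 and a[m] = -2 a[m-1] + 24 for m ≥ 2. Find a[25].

-33554424

The fixed point is 24/(1 + 2) = 8, so a[m] - 8 = -2(a[m-1] - 8).
Hence a[m] = -2·(-2)^{m-1} + 8.
a[25] = -2·(-2)^{24} + 8 = -2·16777216 + 8 = -33554424.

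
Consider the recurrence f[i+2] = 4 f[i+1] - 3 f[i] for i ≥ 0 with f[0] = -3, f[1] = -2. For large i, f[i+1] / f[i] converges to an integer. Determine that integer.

The characteristic equation is r^2 - 4r + 3 = 0, which factors as (r - 3)(r - 1) = 0.
So the roots are 3 and 1. Since |3| > |1| and the coefficient of 3^i is non-zero, the ratio tends to 3.

3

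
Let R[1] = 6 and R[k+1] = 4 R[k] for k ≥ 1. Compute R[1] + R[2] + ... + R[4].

R[2] = 4·6 = 24
R[3] = 4·24 = 96
R[4] = 4·96 = 384
Sum = 6 + 24 + 96 + 384 = 510

510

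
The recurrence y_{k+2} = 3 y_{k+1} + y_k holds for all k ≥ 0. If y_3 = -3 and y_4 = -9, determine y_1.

Rearranging, y_{k-2} = y_k - 3 y_{k-1}.
y_2 = -9 - 3(-3) = 0
y_1 = -3 - 3(0) = -3

-3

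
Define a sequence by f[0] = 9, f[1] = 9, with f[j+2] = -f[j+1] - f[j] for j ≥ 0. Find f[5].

f[2] = -9 - 9 = -18
f[3] = -(-18) - 9 = 9
f[4] = -9 - (-18) = 9
f[5] = -9 - 9 = -18

-18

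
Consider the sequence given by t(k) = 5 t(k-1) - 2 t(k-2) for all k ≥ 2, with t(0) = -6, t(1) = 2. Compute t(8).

t(2) = 5*2 - 2*(-6) = 22
t(3) = 5*22 - 2*2 = 106
t(4) = 5*106 - 2*22 = 486
t(5) = 5*486 - 2*106 = 2218
t(6) = 5*2218 - 2*486 = 10118
t(7) = 5*10118 - 2*2218 = 46154
t(8) = 5*46154 - 2*10118 = 210534

210534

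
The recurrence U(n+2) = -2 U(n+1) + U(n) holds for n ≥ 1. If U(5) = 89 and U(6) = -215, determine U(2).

Rearranging, U(n-2) = U(n) + 2 U(n-1).
U(4) = -215 + 2(89) = -37
U(3) = 89 + 2(-37) = 15
U(2) = -37 + 2(15) = -7

-7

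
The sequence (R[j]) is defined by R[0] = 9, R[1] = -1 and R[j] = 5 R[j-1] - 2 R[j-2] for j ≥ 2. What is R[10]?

R[2] = 5*(-1) - 2*9 = -23
R[3] = 5*(-23) - 2*(-1) = -113
R[4] = 5*(-113) - 2*(-23) = -519
R[5] = 5*(-519) - 2*(-113) = -2369
R[6] = 5*(-2369) - 2*(-519) = -10807
R[7] = 5*(-10807) - 2*(-2369) = -49297
R[8] = 5*(-49297) - 2*(-10807) = -224871
R[9] = 5*(-224871) - 2*(-49297) = -1025761
R[10] = 5*(-1025761) - 2*(-224871) = -4679063

-4679063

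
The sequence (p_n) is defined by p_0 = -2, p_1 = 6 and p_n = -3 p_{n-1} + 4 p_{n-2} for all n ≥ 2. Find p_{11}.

p_2 = -3(6) + 4(-2) = -26
p_3 = -3(-26) + 4(6) = 102
p_4 = -3(102) + 4(-26) = -410
p_5 = -3(-410) + 4(102) = 1638
p_6 = -3(1638) + 4(-410) = -6554
p_7 = -3(-6554) + 4(1638) = 26214
p_8 = -3(26214) + 4(-6554) = -104858
p_9 = -3(-104858) + 4(26214) = 419430
p_{10} = -3(419430) + 4(-104858) = -1677722
p_{11} = -3(-1677722) + 4(419430) = 6710886

6710886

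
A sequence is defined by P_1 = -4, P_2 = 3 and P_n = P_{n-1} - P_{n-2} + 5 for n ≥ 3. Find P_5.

P_3 = 3 - (-4) + 5 = 12
P_4 = 12 - 3 + 5 = 14
P_5 = 14 - 12 + 5 = 7

7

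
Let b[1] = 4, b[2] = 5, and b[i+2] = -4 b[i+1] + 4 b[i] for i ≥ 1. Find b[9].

-88064

b[3] = -4·5 + 4·4 = -4
b[4] = -4·(-4) + 4·5 = 36
b[5] = -4·36 + 4·(-4) = -160
b[6] = -4·(-160) + 4·36 = 784
b[7] = -4·784 + 4·(-160) = -3776
b[8] = -4·(-3776) + 4·784 = 18240
b[9] = -4·18240 + 4·(-3776) = -88064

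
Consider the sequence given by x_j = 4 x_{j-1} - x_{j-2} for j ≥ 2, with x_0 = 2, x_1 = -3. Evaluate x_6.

-2758

x_2 = 4*(-3) - 2 = -14
x_3 = 4*(-14) - (-3) = -53
x_4 = 4*(-53) - (-14) = -198
x_5 = 4*(-198) - (-53) = -739
x_6 = 4*(-739) - (-198) = -2758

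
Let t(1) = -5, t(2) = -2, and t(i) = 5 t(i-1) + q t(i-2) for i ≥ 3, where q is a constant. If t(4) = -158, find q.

t(3) = -10 - 5q
t(4) = -50 - 27q
So -50 - 27q = -158, giving q = 4.

4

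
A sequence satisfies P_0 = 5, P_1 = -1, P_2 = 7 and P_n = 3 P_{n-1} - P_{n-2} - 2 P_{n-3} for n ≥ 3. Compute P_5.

67

P_3 = 3·7 - (-1) - 2·5 = 12
P_4 = 3·12 - 7 - 2·(-1) = 31
P_5 = 3·31 - 12 - 2·7 = 67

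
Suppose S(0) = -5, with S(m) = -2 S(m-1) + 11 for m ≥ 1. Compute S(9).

4441

S(1) = -2·(-5) + 11 = 21
S(2) = -2·21 + 11 = -31
S(3) = -2·(-31) + 11 = 73
S(4) = -2·73 + 11 = -135
S(5) = -2·(-135) + 11 = 281
S(6) = -2·281 + 11 = -551
S(7) = -2·(-551) + 11 = 1113
S(8) = -2·1113 + 11 = -2215
S(9) = -2·(-2215) + 11 = 4441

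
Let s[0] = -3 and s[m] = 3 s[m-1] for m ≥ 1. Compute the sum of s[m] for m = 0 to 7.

-9840

s[1] = 3(-3) = -9
s[2] = 3(-9) = -27
s[3] = 3(-27) = -81
s[4] = 3(-81) = -243
s[5] = 3(-243) = -729
s[6] = 3(-729) = -2187
s[7] = 3(-2187) = -6561
Sum = (-3) + (-9) + (-27) + (-81) + (-243) + (-729) + (-2187) + (-6561) = -9840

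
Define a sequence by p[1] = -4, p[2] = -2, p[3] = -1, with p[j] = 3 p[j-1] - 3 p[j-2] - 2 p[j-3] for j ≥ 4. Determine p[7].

p[4] = 3·(-1) - 3·(-2) - 2·(-4) = 11
p[5] = 3·11 - 3·(-1) - 2·(-2) = 40
p[6] = 3·40 - 3·11 - 2·(-1) = 89
p[7] = 3·89 - 3·40 - 2·11 = 125

125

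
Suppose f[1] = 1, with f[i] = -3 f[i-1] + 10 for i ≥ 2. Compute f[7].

f[2] = -3*1 + 10 = 7
f[3] = -3*7 + 10 = -11
f[4] = -3*(-11) + 10 = 43
f[5] = -3*43 + 10 = -119
f[6] = -3*(-119) + 10 = 367
f[7] = -3*367 + 10 = -1091

-1091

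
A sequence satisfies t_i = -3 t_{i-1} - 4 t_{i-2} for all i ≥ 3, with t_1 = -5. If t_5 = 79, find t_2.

Let t_2 = v.
t_3 = 20 - 3v
t_4 = -60 + 5v
t_5 = 100 - 3v
So 100 - 3v = 79, giving v = 7.

7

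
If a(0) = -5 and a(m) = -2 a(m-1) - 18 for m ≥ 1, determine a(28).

The fixed point is -18/(1 + 2) = -6, so a(m) + 6 = -2(a(m-1) + 6).
Hence a(m) = 1·(-2)^m - 6.
a(28) = 1·(-2)^{28} - 6 = 1·268435456 - 6 = 268435450.

268435450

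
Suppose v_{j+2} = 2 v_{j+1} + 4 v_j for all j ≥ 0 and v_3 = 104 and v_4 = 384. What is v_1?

Rearranging, v_{j-2} = (v_j - 2 v_{j-1}) / 4.
v_2 = (384 - 2(104)) / 4 = 176/4 = 44
v_1 = (104 - 2(44)) / 4 = 16/4 = 4

4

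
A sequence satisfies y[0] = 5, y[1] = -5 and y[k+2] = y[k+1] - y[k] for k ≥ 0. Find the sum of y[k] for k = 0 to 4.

y[2] = (-5) - 5 = -10
y[3] = (-10) - (-5) = -5
y[4] = (-5) - (-10) = 5
Sum = 5 + (-5) + (-10) + (-5) + 5 = -10

-10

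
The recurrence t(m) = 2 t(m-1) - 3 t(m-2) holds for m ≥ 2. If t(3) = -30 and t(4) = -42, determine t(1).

Rearranging, t(m-2) = (t(m) - 2 t(m-1)) / -3.
t(2) = (-42 - 2(-30)) / -3 = 18/-3 = -6
t(1) = (-30 - 2(-6)) / -3 = -18/-3 = 6

6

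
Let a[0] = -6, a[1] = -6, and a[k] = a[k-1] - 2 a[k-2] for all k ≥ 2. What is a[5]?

-30

a[2] = (-6) - 2(-6) = 6
a[3] = 6 - 2(-6) = 18
a[4] = 18 - 2(6) = 6
a[5] = 6 - 2(18) = -30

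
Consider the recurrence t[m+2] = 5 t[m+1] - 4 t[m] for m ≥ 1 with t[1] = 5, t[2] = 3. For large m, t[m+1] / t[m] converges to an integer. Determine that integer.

The characteristic equation is r^2 - 5r + 4 = 0, which factors as (r - 4)(r - 1) = 0.
So the roots are 4 and 1. Since |4| > |1| and the coefficient of 4^m is non-zero, the ratio tends to 4.

4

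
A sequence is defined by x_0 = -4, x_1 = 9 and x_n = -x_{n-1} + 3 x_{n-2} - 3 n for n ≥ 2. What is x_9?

7839

x_2 = -9 + 3(-4) - 6 = -27
x_3 = -(-27) + 3(9) - 9 = 45
x_4 = -45 + 3(-27) - 12 = -138
x_5 = -(-138) + 3(45) - 15 = 258
x_6 = -258 + 3(-138) - 18 = -690
x_7 = -(-690) + 3(258) - 21 = 1443
x_8 = -1443 + 3(-690) - 24 = -3537
x_9 = -(-3537) + 3(1443) - 27 = 7839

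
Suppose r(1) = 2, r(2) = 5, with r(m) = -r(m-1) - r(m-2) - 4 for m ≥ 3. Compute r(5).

5

r(3) = -5 - 2 - 4 = -11
r(4) = -(-11) - 5 - 4 = 2
r(5) = -2 - (-11) - 4 = 5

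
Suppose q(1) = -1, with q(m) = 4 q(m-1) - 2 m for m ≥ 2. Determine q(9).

q(2) = 4*(-1) - 4 = -8
q(3) = 4*(-8) - 6 = -38
q(4) = 4*(-38) - 8 = -160
q(5) = 4*(-160) - 10 = -650
q(6) = 4*(-650) - 12 = -2612
q(7) = 4*(-2612) - 14 = -10462
q(8) = 4*(-10462) - 16 = -41864
q(9) = 4*(-41864) - 18 = -167474

-167474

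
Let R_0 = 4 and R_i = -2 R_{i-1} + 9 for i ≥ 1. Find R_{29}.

The fixed point is 9/(1 + 2) = 3, so R_i - 3 = -2(R_{i-1} - 3).
Hence R_i = 1·(-2)^i + 3.
R_{29} = 1·(-2)^{29} + 3 = 1·-536870912 + 3 = -536870909.

-536870909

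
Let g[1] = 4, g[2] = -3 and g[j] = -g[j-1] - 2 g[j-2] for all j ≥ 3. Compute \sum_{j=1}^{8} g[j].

g[3] = -(-3) - 2*4 = -5
g[4] = -(-5) - 2*(-3) = 11
g[5] = -11 - 2*(-5) = -1
g[6] = -(-1) - 2*11 = -21
g[7] = -(-21) - 2*(-1) = 23
g[8] = -23 - 2*(-21) = 19
Sum = 4 + (-3) + (-5) + 11 + (-1) + (-21) + 23 + 19 = 27

27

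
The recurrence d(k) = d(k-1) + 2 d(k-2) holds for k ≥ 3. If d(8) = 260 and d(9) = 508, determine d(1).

-2

Rearranging, d(k-2) = (d(k) - d(k-1)) / 2.
d(7) = (508 - 260) / 2 = 248/2 = 124
d(6) = (260 - 124) / 2 = 136/2 = 68
d(5) = (124 - 68) / 2 = 56/2 = 28
d(4) = (68 - 28) / 2 = 40/2 = 20
d(3) = (28 - 20) / 2 = 8/2 = 4
d(2) = (20 - 4) / 2 = 16/2 = 8
d(1) = (4 - 8) / 2 = -4/2 = -2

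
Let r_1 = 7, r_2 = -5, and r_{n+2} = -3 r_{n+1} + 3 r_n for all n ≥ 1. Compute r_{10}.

r_3 = -3(-5) + 3(7) = 36
r_4 = -3(36) + 3(-5) = -123
r_5 = -3(-123) + 3(36) = 477
r_6 = -3(477) + 3(-123) = -1800
r_7 = -3(-1800) + 3(477) = 6831
r_8 = -3(6831) + 3(-1800) = -25893
r_9 = -3(-25893) + 3(6831) = 98172
r_{10} = -3(98172) + 3(-25893) = -372195

-372195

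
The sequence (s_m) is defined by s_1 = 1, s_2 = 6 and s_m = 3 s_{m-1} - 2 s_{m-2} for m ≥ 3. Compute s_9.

1276

s_3 = 3*6 - 2*1 = 16
s_4 = 3*16 - 2*6 = 36
s_5 = 3*36 - 2*16 = 76
s_6 = 3*76 - 2*36 = 156
s_7 = 3*156 - 2*76 = 316
s_8 = 3*316 - 2*156 = 636
s_9 = 3*636 - 2*316 = 1276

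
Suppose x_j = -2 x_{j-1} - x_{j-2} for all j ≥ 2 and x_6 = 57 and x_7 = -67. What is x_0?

-3

Rearranging, x_{j-2} = -(x_j + 2 x_{j-1}).
x_5 = -(-67 + 2·57) = -47
x_4 = -(57 + 2·(-47)) = 37
x_3 = -(-47 + 2·37) = -27
x_2 = -(37 + 2·(-27)) = 17
x_1 = -(-27 + 2·17) = -7
x_0 = -(17 + 2·(-7)) = -3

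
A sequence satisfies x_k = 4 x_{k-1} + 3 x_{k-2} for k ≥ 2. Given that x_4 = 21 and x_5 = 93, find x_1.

-3

Rearranging, x_{k-2} = (x_k - 4 x_{k-1}) / 3.
x_3 = (93 - 4(21)) / 3 = 9/3 = 3
x_2 = (21 - 4(3)) / 3 = 9/3 = 3
x_1 = (3 - 4(3)) / 3 = -9/3 = -3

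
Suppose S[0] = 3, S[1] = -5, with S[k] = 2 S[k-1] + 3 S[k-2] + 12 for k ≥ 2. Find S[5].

S[2] = 2(-5) + 3(3) + 12 = 11
S[3] = 2(11) + 3(-5) + 12 = 19
S[4] = 2(19) + 3(11) + 12 = 83
S[5] = 2(83) + 3(19) + 12 = 235

235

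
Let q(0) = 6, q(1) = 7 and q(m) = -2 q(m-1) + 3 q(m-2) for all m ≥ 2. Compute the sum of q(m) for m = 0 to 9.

q(2) = -2(7) + 3(6) = 4
q(3) = -2(4) + 3(7) = 13
q(4) = -2(13) + 3(4) = -14
q(5) = -2(-14) + 3(13) = 67
q(6) = -2(67) + 3(-14) = -176
q(7) = -2(-176) + 3(67) = 553
q(8) = -2(553) + 3(-176) = -1634
q(9) = -2(-1634) + 3(553) = 4927
Sum = 6 + 7 + 4 + 13 + (-14) + 67 + (-176) + 553 + (-1634) + 4927 = 3753

3753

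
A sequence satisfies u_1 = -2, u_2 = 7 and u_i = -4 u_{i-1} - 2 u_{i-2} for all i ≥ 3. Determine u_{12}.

1514272

u_3 = -4(7) - 2(-2) = -24
u_4 = -4(-24) - 2(7) = 82
u_5 = -4(82) - 2(-24) = -280
u_6 = -4(-280) - 2(82) = 956
u_7 = -4(956) - 2(-280) = -3264
u_8 = -4(-3264) - 2(956) = 11144
u_9 = -4(11144) - 2(-3264) = -38048
u_{10} = -4(-38048) - 2(11144) = 129904
u_{11} = -4(129904) - 2(-38048) = -443520
u_{12} = -4(-443520) - 2(129904) = 1514272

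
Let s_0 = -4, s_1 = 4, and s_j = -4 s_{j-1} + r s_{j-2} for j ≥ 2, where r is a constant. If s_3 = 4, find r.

s_2 = -16 - 4r
s_3 = 64 + 20r
So 64 + 20r = 4, giving r = -3.

-3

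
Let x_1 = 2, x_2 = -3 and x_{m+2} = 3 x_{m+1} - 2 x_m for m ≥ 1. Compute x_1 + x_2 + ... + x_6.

x_3 = 3(-3) - 2(2) = -13
x_4 = 3(-13) - 2(-3) = -33
x_5 = 3(-33) - 2(-13) = -73
x_6 = 3(-73) - 2(-33) = -153
Sum = 2 + (-3) + (-13) + (-33) + (-73) + (-153) = -273

-273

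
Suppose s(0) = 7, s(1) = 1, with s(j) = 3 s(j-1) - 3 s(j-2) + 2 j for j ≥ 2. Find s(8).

s(2) = 3*1 - 3*7 + 4 = -14
s(3) = 3*(-14) - 3*1 + 6 = -39
s(4) = 3*(-39) - 3*(-14) + 8 = -67
s(5) = 3*(-67) - 3*(-39) + 10 = -74
s(6) = 3*(-74) - 3*(-67) + 12 = -9
s(7) = 3*(-9) - 3*(-74) + 14 = 209
s(8) = 3*209 - 3*(-9) + 16 = 670

670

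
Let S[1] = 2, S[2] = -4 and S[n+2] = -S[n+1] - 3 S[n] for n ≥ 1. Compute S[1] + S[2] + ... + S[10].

-62

S[3] = -(-4) - 3*2 = -2
S[4] = -(-2) - 3*(-4) = 14
S[5] = -14 - 3*(-2) = -8
S[6] = -(-8) - 3*14 = -34
S[7] = -(-34) - 3*(-8) = 58
S[8] = -58 - 3*(-34) = 44
S[9] = -44 - 3*58 = -218
S[10] = -(-218) - 3*44 = 86
Sum = 2 + (-4) + (-2) + 14 + (-8) + (-34) + 58 + 44 + (-218) + 86 = -62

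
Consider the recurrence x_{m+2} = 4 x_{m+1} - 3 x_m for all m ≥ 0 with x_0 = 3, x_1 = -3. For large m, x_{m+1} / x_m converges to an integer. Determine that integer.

3

The characteristic equation is r^2 - 4r + 3 = 0, which factors as (r - 3)(r - 1) = 0.
So the roots are 3 and 1. Since |3| > |1| and the coefficient of 3^m is non-zero, the ratio tends to 3.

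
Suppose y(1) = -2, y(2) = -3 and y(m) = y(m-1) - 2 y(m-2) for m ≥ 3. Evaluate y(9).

y(3) = (-3) - 2·(-2) = 1
y(4) = 1 - 2·(-3) = 7
y(5) = 7 - 2·1 = 5
y(6) = 5 - 2·7 = -9
y(7) = (-9) - 2·5 = -19
y(8) = (-19) - 2·(-9) = -1
y(9) = (-1) - 2·(-19) = 37

37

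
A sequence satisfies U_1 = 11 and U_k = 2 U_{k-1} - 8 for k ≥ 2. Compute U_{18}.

393224

The fixed point is -8/(1 - 2) = 8, so U_k - 8 = 2(U_{k-1} - 8).
Hence U_k = 3·2^{k-1} + 8.
U_{18} = 3·2^{17} + 8 = 3·131072 + 8 = 393224.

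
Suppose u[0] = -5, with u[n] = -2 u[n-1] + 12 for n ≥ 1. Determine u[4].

-140

u[1] = -2·(-5) + 12 = 22
u[2] = -2·22 + 12 = -32
u[3] = -2·(-32) + 12 = 76
u[4] = -2·76 + 12 = -140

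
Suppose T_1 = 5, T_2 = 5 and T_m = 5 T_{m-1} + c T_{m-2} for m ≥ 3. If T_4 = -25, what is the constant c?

T_3 = 25 + 5c
T_4 = 125 + 30c
So 125 + 30c = -25, giving c = -5.

-5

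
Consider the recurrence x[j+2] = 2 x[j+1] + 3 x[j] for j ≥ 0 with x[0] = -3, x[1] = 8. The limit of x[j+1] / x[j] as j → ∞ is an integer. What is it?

The characteristic equation is r^2 - 2r - 3 = 0, which factors as (r - 3)(r + 1) = 0.
So the roots are 3 and -1. Since |3| > |-1| and the coefficient of 3^j is non-zero, the ratio tends to 3.

3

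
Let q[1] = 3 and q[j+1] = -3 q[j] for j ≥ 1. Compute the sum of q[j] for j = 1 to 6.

q[2] = -3(3) = -9
q[3] = -3(-9) = 27
q[4] = -3(27) = -81
q[5] = -3(-81) = 243
q[6] = -3(243) = -729
Sum = 3 + (-9) + 27 + (-81) + 243 + (-729) = -546

-546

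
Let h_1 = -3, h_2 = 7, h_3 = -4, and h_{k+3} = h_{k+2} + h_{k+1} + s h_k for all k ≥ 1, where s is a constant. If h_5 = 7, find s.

h_4 = 3 - 3s
h_5 = -1 + 4s
So -1 + 4s = 7, giving s = 2.

2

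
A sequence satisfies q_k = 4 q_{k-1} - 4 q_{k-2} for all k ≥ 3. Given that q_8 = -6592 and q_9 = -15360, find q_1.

Rearranging, q_{k-2} = (q_k - 4 q_{k-1}) / -4.
q_7 = (-15360 - 4·(-6592)) / -4 = 11008/-4 = -2752
q_6 = (-6592 - 4·(-2752)) / -4 = 4416/-4 = -1104
q_5 = (-2752 - 4·(-1104)) / -4 = 1664/-4 = -416
q_4 = (-1104 - 4·(-416)) / -4 = 560/-4 = -140
q_3 = (-416 - 4·(-140)) / -4 = 144/-4 = -36
q_2 = (-140 - 4·(-36)) / -4 = 4/-4 = -1
q_1 = (-36 - 4·(-1)) / -4 = -32/-4 = 8

8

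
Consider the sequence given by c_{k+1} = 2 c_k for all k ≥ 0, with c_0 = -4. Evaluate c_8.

c_1 = 2*(-4) = -8
c_2 = 2*(-8) = -16
c_3 = 2*(-16) = -32
c_4 = 2*(-32) = -64
c_5 = 2*(-64) = -128
c_6 = 2*(-128) = -256
c_7 = 2*(-256) = -512
c_8 = 2*(-512) = -1024

-1024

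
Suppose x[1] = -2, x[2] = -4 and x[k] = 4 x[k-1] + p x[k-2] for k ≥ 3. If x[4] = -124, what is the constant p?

x[3] = -16 - 2p
x[4] = -64 - 12p
So -64 - 12p = -124, giving p = 5.

5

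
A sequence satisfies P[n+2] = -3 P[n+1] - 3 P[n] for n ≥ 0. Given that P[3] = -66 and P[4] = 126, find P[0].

Rearranging, P[n-2] = (P[n] + 3 P[n-1]) / -3.
P[2] = (126 + 3*(-66)) / -3 = -72/-3 = 24
P[1] = (-66 + 3*24) / -3 = 6/-3 = -2
P[0] = (24 + 3*(-2)) / -3 = 18/-3 = -6

-6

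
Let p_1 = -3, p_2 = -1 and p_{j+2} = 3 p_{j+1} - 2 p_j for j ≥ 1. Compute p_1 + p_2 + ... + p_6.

p_3 = 3(-1) - 2(-3) = 3
p_4 = 3(3) - 2(-1) = 11
p_5 = 3(11) - 2(3) = 27
p_6 = 3(27) - 2(11) = 59
Sum = (-3) + (-1) + 3 + 11 + 27 + 59 = 96

96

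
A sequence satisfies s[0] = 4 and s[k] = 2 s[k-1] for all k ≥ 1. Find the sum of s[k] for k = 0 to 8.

2044

s[1] = 2·4 = 8
s[2] = 2·8 = 16
s[3] = 2·16 = 32
s[4] = 2·32 = 64
s[5] = 2·64 = 128
s[6] = 2·128 = 256
s[7] = 2·256 = 512
s[8] = 2·512 = 1024
Sum = 4 + 8 + 16 + 32 + 64 + 128 + 256 + 512 + 1024 = 2044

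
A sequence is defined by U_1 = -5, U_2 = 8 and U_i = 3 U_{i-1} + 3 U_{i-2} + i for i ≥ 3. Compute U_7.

U_3 = 3*8 + 3*(-5) + 3 = 12
U_4 = 3*12 + 3*8 + 4 = 64
U_5 = 3*64 + 3*12 + 5 = 233
U_6 = 3*233 + 3*64 + 6 = 897
U_7 = 3*897 + 3*233 + 7 = 3397

3397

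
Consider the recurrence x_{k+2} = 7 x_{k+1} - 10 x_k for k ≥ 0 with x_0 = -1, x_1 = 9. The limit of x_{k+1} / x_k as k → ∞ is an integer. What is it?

The characteristic equation is r^2 - 7r + 10 = 0, which factors as (r - 5)(r - 2) = 0.
So the roots are 5 and 2. Since |5| > |2| and the coefficient of 5^k is non-zero, the ratio tends to 5.

5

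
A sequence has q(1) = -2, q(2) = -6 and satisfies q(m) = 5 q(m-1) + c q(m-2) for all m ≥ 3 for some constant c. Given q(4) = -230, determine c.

q(3) = -30 - 2c
q(4) = -150 - 16c
So -150 - 16c = -230, giving c = 5.

5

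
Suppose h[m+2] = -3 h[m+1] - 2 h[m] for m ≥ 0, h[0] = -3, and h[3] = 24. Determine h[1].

6

Let h[1] = x.
h[2] = 6 - 3x
h[3] = -18 + 7x
So -18 + 7x = 24, giving x = 6.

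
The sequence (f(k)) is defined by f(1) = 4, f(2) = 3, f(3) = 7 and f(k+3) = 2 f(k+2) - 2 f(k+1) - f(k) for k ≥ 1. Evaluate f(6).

-33

f(4) = 2(7) - 2(3) - 4 = 4
f(5) = 2(4) - 2(7) - 3 = -9
f(6) = 2(-9) - 2(4) - 7 = -33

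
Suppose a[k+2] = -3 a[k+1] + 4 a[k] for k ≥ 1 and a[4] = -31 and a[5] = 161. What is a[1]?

8

Rearranging, a[k-2] = (a[k] + 3 a[k-1]) / 4.
a[3] = (161 + 3*(-31)) / 4 = 68/4 = 17
a[2] = (-31 + 3*17) / 4 = 20/4 = 5
a[1] = (17 + 3*5) / 4 = 32/4 = 8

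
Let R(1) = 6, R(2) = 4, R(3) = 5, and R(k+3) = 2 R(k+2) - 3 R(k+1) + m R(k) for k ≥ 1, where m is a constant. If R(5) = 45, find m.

R(4) = -2 + 6m
R(5) = -19 + 16m
So -19 + 16m = 45, giving m = 4.

4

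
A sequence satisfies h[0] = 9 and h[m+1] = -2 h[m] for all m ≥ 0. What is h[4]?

h[1] = -2(9) = -18
h[2] = -2(-18) = 36
h[3] = -2(36) = -72
h[4] = -2(-72) = 144

144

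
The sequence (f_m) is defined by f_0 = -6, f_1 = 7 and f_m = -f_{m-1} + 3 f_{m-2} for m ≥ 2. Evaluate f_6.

f_2 = -7 + 3*(-6) = -25
f_3 = -(-25) + 3*7 = 46
f_4 = -46 + 3*(-25) = -121
f_5 = -(-121) + 3*46 = 259
f_6 = -259 + 3*(-121) = -622

-622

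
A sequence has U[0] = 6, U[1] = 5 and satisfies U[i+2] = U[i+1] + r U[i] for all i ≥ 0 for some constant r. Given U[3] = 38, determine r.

U[2] = 5 + 6r
U[3] = 5 + 11r
So 5 + 11r = 38, giving r = 3.

3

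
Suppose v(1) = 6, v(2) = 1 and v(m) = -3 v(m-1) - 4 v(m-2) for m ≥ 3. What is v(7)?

v(3) = -3(1) - 4(6) = -27
v(4) = -3(-27) - 4(1) = 77
v(5) = -3(77) - 4(-27) = -123
v(6) = -3(-123) - 4(77) = 61
v(7) = -3(61) - 4(-123) = 309

309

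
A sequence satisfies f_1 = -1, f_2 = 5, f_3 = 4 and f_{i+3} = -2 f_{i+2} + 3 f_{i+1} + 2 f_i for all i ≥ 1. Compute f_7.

f_4 = -2(4) + 3(5) + 2(-1) = 5
f_5 = -2(5) + 3(4) + 2(5) = 12
f_6 = -2(12) + 3(5) + 2(4) = -1
f_7 = -2(-1) + 3(12) + 2(5) = 48

48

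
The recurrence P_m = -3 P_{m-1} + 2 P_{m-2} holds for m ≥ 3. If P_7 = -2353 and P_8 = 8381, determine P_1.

Rearranging, P_{m-2} = (P_m + 3 P_{m-1}) / 2.
P_6 = (8381 + 3*(-2353)) / 2 = 1322/2 = 661
P_5 = (-2353 + 3*661) / 2 = -370/2 = -185
P_4 = (661 + 3*(-185)) / 2 = 106/2 = 53
P_3 = (-185 + 3*53) / 2 = -26/2 = -13
P_2 = (53 + 3*(-13)) / 2 = 14/2 = 7
P_1 = (-13 + 3*7) / 2 = 8/2 = 4

4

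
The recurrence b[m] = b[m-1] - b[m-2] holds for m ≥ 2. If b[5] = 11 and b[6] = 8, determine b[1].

-3

Rearranging, b[m-2] = -(b[m] - b[m-1]).
b[4] = -(8 - 11) = 3
b[3] = -(11 - 3) = -8
b[2] = -(3 - (-8)) = -11
b[1] = -(-8 - (-11)) = -3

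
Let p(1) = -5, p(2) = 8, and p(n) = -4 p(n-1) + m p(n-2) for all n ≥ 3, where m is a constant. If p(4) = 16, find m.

-4

p(3) = -32 - 5m
p(4) = 128 + 28m
So 128 + 28m = 16, giving m = -4.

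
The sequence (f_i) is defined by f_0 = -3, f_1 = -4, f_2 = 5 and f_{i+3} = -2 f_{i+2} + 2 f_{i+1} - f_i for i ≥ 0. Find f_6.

f_3 = -2(5) + 2(-4) - (-3) = -15
f_4 = -2(-15) + 2(5) - (-4) = 44
f_5 = -2(44) + 2(-15) - 5 = -123
f_6 = -2(-123) + 2(44) - (-15) = 349

349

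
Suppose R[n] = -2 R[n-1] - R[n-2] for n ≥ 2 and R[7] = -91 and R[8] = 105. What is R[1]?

-7

Rearranging, R[n-2] = -(R[n] + 2 R[n-1]).
R[6] = -(105 + 2·(-91)) = 77
R[5] = -(-91 + 2·77) = -63
R[4] = -(77 + 2·(-63)) = 49
R[3] = -(-63 + 2·49) = -35
R[2] = -(49 + 2·(-35)) = 21
R[1] = -(-35 + 2·21) = -7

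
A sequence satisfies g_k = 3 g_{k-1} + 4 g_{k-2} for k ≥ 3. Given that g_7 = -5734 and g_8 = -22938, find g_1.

Rearranging, g_{k-2} = (g_k - 3 g_{k-1}) / 4.
g_6 = (-22938 - 3·(-5734)) / 4 = -5736/4 = -1434
g_5 = (-5734 - 3·(-1434)) / 4 = -1432/4 = -358
g_4 = (-1434 - 3·(-358)) / 4 = -360/4 = -90
g_3 = (-358 - 3·(-90)) / 4 = -88/4 = -22
g_2 = (-90 - 3·(-22)) / 4 = -24/4 = -6
g_1 = (-22 - 3·(-6)) / 4 = -4/4 = -1

-1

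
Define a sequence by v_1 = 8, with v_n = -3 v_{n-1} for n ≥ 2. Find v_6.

-1944

v_2 = -3·8 = -24
v_3 = -3·(-24) = 72
v_4 = -3·72 = -216
v_5 = -3·(-216) = 648
v_6 = -3·648 = -1944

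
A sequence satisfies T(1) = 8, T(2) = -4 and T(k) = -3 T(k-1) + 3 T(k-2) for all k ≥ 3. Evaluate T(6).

T(3) = -3*(-4) + 3*8 = 36
T(4) = -3*36 + 3*(-4) = -120
T(5) = -3*(-120) + 3*36 = 468
T(6) = -3*468 + 3*(-120) = -1764

-1764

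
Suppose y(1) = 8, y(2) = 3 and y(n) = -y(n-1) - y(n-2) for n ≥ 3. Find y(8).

3

y(3) = -3 - 8 = -11
y(4) = -(-11) - 3 = 8
y(5) = -8 - (-11) = 3
y(6) = -3 - 8 = -11
y(7) = -(-11) - 3 = 8
y(8) = -8 - (-11) = 3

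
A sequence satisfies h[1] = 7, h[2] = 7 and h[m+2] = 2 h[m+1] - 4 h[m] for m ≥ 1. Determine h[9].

-896

h[3] = 2·7 - 4·7 = -14
h[4] = 2·(-14) - 4·7 = -56
h[5] = 2·(-56) - 4·(-14) = -56
h[6] = 2·(-56) - 4·(-56) = 112
h[7] = 2·112 - 4·(-56) = 448
h[8] = 2·448 - 4·112 = 448
h[9] = 2·448 - 4·448 = -896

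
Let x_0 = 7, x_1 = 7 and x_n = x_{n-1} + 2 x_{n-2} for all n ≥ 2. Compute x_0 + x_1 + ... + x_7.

1190

x_2 = 7 + 2*7 = 21
x_3 = 21 + 2*7 = 35
x_4 = 35 + 2*21 = 77
x_5 = 77 + 2*35 = 147
x_6 = 147 + 2*77 = 301
x_7 = 301 + 2*147 = 595
Sum = 7 + 7 + 21 + 35 + 77 + 147 + 301 + 595 = 1190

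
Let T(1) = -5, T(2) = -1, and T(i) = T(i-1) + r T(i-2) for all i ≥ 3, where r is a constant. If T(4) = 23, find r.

T(3) = -1 - 5r
T(4) = -1 - 6r
So -1 - 6r = 23, giving r = -4.

-4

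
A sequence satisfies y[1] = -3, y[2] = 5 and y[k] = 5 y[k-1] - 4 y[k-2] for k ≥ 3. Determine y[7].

10917

y[3] = 5·5 - 4·(-3) = 37
y[4] = 5·37 - 4·5 = 165
y[5] = 5·165 - 4·37 = 677
y[6] = 5·677 - 4·165 = 2725
y[7] = 5·2725 - 4·677 = 10917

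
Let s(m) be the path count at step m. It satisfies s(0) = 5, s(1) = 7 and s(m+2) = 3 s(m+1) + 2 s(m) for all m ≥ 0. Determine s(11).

s(2) = 3·7 + 2·5 = 31
s(3) = 3·31 + 2·7 = 107
s(4) = 3·107 + 2·31 = 383
s(5) = 3·383 + 2·107 = 1363
s(6) = 3·1363 + 2·383 = 4855
s(7) = 3·4855 + 2·1363 = 17291
s(8) = 3·17291 + 2·4855 = 61583
s(9) = 3·61583 + 2·17291 = 219331
s(10) = 3·219331 + 2·61583 = 781159
s(11) = 3·781159 + 2·219331 = 2782139

2782139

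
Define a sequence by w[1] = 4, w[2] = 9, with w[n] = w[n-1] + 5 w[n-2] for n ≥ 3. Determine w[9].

13049

w[3] = 9 + 5(4) = 29
w[4] = 29 + 5(9) = 74
w[5] = 74 + 5(29) = 219
w[6] = 219 + 5(74) = 589
w[7] = 589 + 5(219) = 1684
w[8] = 1684 + 5(589) = 4629
w[9] = 4629 + 5(1684) = 13049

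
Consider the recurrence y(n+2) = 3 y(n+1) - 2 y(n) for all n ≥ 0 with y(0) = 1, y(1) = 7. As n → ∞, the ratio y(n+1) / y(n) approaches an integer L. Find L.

The characteristic equation is r^2 - 3r + 2 = 0, which factors as (r - 2)(r - 1) = 0.
So the roots are 2 and 1. Since |2| > |1| and the coefficient of 2^n is non-zero, the ratio tends to 2.

2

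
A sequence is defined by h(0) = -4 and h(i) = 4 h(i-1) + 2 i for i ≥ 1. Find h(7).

-50978

h(1) = 4(-4) + 2 = -14
h(2) = 4(-14) + 4 = -52
h(3) = 4(-52) + 6 = -202
h(4) = 4(-202) + 8 = -800
h(5) = 4(-800) + 10 = -3190
h(6) = 4(-3190) + 12 = -12748
h(7) = 4(-12748) + 14 = -50978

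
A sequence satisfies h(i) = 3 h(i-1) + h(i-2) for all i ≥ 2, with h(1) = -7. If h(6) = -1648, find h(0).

Let h(0) = w.
h(2) = -21 + w
h(3) = -70 + 3w
h(4) = -231 + 10w
h(5) = -763 + 33w
h(6) = -2520 + 109w
So -2520 + 109w = -1648, giving w = 8.

8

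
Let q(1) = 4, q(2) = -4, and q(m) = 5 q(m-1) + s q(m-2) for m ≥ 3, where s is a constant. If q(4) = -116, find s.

-1

q(3) = -20 + 4s
q(4) = -100 + 16s
So -100 + 16s = -116, giving s = -1.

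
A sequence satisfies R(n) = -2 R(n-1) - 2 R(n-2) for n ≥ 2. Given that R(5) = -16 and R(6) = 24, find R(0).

-1

Rearranging, R(n-2) = (R(n) + 2 R(n-1)) / -2.
R(4) = (24 + 2·(-16)) / -2 = -8/-2 = 4
R(3) = (-16 + 2·4) / -2 = -8/-2 = 4
R(2) = (4 + 2·4) / -2 = 12/-2 = -6
R(1) = (4 + 2·(-6)) / -2 = -8/-2 = 4
R(0) = (-6 + 2·4) / -2 = 2/-2 = -1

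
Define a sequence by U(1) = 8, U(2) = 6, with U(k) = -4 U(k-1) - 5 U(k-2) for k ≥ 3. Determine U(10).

-20634

U(3) = -4·6 - 5·8 = -64
U(4) = -4·(-64) - 5·6 = 226
U(5) = -4·226 - 5·(-64) = -584
U(6) = -4·(-584) - 5·226 = 1206
U(7) = -4·1206 - 5·(-584) = -1904
U(8) = -4·(-1904) - 5·1206 = 1586
U(9) = -4·1586 - 5·(-1904) = 3176
U(10) = -4·3176 - 5·1586 = -20634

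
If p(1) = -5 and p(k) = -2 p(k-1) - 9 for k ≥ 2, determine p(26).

The fixed point is -9/(1 + 2) = -3, so p(k) + 3 = -2(p(k-1) + 3).
Hence p(k) = -2·(-2)^{k-1} - 3.
p(26) = -2·(-2)^{25} - 3 = -2·-33554432 - 3 = 67108861.

67108861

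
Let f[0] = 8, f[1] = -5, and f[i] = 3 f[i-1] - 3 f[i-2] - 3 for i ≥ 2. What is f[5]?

f[2] = 3*(-5) - 3*8 - 3 = -42
f[3] = 3*(-42) - 3*(-5) - 3 = -114
f[4] = 3*(-114) - 3*(-42) - 3 = -219
f[5] = 3*(-219) - 3*(-114) - 3 = -318

-318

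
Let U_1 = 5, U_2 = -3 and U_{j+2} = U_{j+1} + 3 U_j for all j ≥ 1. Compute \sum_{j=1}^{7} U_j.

U_3 = (-3) + 3·5 = 12
U_4 = 12 + 3·(-3) = 3
U_5 = 3 + 3·12 = 39
U_6 = 39 + 3·3 = 48
U_7 = 48 + 3·39 = 165
Sum = 5 + (-3) + 12 + 3 + 39 + 48 + 165 = 269

269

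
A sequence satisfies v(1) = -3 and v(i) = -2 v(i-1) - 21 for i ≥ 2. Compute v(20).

-2097159

The fixed point is -21/(1 + 2) = -7, so v(i) + 7 = -2(v(i-1) + 7).
Hence v(i) = 4·(-2)^{i-1} - 7.
v(20) = 4·(-2)^{19} - 7 = 4·-524288 - 7 = -2097159.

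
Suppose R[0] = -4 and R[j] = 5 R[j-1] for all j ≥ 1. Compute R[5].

R[1] = 5·(-4) = -20
R[2] = 5·(-20) = -100
R[3] = 5·(-100) = -500
R[4] = 5·(-500) = -2500
R[5] = 5·(-2500) = -12500

-12500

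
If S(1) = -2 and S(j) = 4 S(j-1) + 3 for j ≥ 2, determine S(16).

-1073741825

The fixed point is 3/(1 - 4) = -1, so S(j) + 1 = 4(S(j-1) + 1).
Hence S(j) = -1·4^{j-1} - 1.
S(16) = -1·4^{15} - 1 = -1·1073741824 - 1 = -1073741825.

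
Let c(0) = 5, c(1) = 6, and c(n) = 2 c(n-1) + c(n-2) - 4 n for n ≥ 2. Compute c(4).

c(2) = 2·6 + 5 - 8 = 9
c(3) = 2·9 + 6 - 12 = 12
c(4) = 2·12 + 9 - 16 = 17

17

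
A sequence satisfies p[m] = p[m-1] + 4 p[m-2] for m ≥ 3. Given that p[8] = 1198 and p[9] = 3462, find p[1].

Rearranging, p[m-2] = (p[m] - p[m-1]) / 4.
p[7] = (3462 - 1198) / 4 = 2264/4 = 566
p[6] = (1198 - 566) / 4 = 632/4 = 158
p[5] = (566 - 158) / 4 = 408/4 = 102
p[4] = (158 - 102) / 4 = 56/4 = 14
p[3] = (102 - 14) / 4 = 88/4 = 22
p[2] = (14 - 22) / 4 = -8/4 = -2
p[1] = (22 - (-2)) / 4 = 24/4 = 6

6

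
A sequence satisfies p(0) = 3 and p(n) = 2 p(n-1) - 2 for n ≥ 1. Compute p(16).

The fixed point is -2/(1 - 2) = 2, so p(n) - 2 = 2(p(n-1) - 2).
Hence p(n) = 1·2^n + 2.
p(16) = 1·2^{16} + 2 = 1·65536 + 2 = 65538.

65538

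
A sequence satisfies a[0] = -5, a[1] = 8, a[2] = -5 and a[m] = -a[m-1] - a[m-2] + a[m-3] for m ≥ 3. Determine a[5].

-18

a[3] = -(-5) - 8 + (-5) = -8
a[4] = -(-8) - (-5) + 8 = 21
a[5] = -21 - (-8) + (-5) = -18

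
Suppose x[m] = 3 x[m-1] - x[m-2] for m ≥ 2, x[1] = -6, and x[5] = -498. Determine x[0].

8

Let x[0] = w.
x[2] = -18 - w
x[3] = -48 - 3w
x[4] = -126 - 8w
x[5] = -330 - 21w
So -330 - 21w = -498, giving w = 8.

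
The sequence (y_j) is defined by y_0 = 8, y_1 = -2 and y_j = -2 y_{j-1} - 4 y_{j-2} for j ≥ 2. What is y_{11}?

-14336

y_2 = -2·(-2) - 4·8 = -28
y_3 = -2·(-28) - 4·(-2) = 64
y_4 = -2·64 - 4·(-28) = -16
y_5 = -2·(-16) - 4·64 = -224
y_6 = -2·(-224) - 4·(-16) = 512
y_7 = -2·512 - 4·(-224) = -128
y_8 = -2·(-128) - 4·512 = -1792
y_9 = -2·(-1792) - 4·(-128) = 4096
y_{10} = -2·4096 - 4·(-1792) = -1024
y_{11} = -2·(-1024) - 4·4096 = -14336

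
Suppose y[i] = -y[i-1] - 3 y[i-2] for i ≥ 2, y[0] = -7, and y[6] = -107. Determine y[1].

Let y[1] = v.
y[2] = 21 - v
y[3] = -21 - 2v
y[4] = -42 + 5v
y[5] = 105 + v
y[6] = 21 - 16v
So 21 - 16v = -107, giving v = 8.

8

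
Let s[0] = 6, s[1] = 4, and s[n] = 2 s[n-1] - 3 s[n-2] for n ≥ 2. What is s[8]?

s[2] = 2*4 - 3*6 = -10
s[3] = 2*(-10) - 3*4 = -32
s[4] = 2*(-32) - 3*(-10) = -34
s[5] = 2*(-34) - 3*(-32) = 28
s[6] = 2*28 - 3*(-34) = 158
s[7] = 2*158 - 3*28 = 232
s[8] = 2*232 - 3*158 = -10

-10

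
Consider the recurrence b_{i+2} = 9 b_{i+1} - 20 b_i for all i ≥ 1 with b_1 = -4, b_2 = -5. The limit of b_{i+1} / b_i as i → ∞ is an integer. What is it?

5

The characteristic equation is r^2 - 9r + 20 = 0, which factors as (r - 5)(r - 4) = 0.
So the roots are 5 and 4. Since |5| > |4| and the coefficient of 5^i is non-zero, the ratio tends to 5.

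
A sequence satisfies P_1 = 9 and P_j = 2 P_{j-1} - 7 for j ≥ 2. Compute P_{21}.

2097159

The fixed point is -7/(1 - 2) = 7, so P_j - 7 = 2(P_{j-1} - 7).
Hence P_j = 2·2^{j-1} + 7.
P_{21} = 2·2^{20} + 7 = 2·1048576 + 7 = 2097159.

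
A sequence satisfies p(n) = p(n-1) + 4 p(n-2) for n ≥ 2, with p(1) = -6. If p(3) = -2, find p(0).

Let p(0) = w.
p(2) = -6 + 4w
p(3) = -30 + 4w
So -30 + 4w = -2, giving w = 7.

7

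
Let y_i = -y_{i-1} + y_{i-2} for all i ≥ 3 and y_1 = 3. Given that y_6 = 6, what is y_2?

3

Let y_2 = v.
y_3 = 3 - v
y_4 = -3 + 2v
y_5 = 6 - 3v
y_6 = -9 + 5v
So -9 + 5v = 6, giving v = 3.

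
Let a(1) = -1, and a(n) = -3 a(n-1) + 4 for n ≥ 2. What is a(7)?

-1457

a(2) = -3·(-1) + 4 = 7
a(3) = -3·7 + 4 = -17
a(4) = -3·(-17) + 4 = 55
a(5) = -3·55 + 4 = -161
a(6) = -3·(-161) + 4 = 487
a(7) = -3·487 + 4 = -1457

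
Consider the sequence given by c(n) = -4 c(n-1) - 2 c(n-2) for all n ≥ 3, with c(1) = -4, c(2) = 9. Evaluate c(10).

148368

c(3) = -4(9) - 2(-4) = -28
c(4) = -4(-28) - 2(9) = 94
c(5) = -4(94) - 2(-28) = -320
c(6) = -4(-320) - 2(94) = 1092
c(7) = -4(1092) - 2(-320) = -3728
c(8) = -4(-3728) - 2(1092) = 12728
c(9) = -4(12728) - 2(-3728) = -43456
c(10) = -4(-43456) - 2(12728) = 148368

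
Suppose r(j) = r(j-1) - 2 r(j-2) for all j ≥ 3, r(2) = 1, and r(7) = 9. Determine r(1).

Let r(1) = x.
r(3) = 1 - 2x
r(4) = -1 - 2x
r(5) = -3 + 2x
r(6) = -1 + 6x
r(7) = 5 + 2x
So 5 + 2x = 9, giving x = 2.

2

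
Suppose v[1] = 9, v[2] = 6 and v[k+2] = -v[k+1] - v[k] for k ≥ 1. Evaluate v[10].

9

v[3] = -6 - 9 = -15
v[4] = -(-15) - 6 = 9
v[5] = -9 - (-15) = 6
v[6] = -6 - 9 = -15
v[7] = -(-15) - 6 = 9
v[8] = -9 - (-15) = 6
v[9] = -6 - 9 = -15
v[10] = -(-15) - 6 = 9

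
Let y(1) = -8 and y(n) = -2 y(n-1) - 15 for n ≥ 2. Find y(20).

1572859

The fixed point is -15/(1 + 2) = -5, so y(n) + 5 = -2(y(n-1) + 5).
Hence y(n) = -3·(-2)^{n-1} - 5.
y(20) = -3·(-2)^{19} - 5 = -3·-524288 - 5 = 1572859.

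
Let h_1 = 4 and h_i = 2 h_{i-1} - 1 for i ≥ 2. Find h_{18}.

393217

The fixed point is -1/(1 - 2) = 1, so h_i - 1 = 2(h_{i-1} - 1).
Hence h_i = 3·2^{i-1} + 1.
h_{18} = 3·2^{17} + 1 = 3·131072 + 1 = 393217.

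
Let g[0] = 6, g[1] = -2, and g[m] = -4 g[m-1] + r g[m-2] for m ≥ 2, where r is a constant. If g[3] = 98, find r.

-5

g[2] = 8 + 6r
g[3] = -32 - 26r
So -32 - 26r = 98, giving r = -5.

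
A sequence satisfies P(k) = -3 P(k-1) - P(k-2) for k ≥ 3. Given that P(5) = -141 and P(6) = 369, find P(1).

Rearranging, P(k-2) = -(P(k) + 3 P(k-1)).
P(4) = -(369 + 3·(-141)) = 54
P(3) = -(-141 + 3·54) = -21
P(2) = -(54 + 3·(-21)) = 9
P(1) = -(-21 + 3·9) = -6

-6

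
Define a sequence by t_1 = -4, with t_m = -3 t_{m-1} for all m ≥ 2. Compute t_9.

-26244

t_2 = -3(-4) = 12
t_3 = -3(12) = -36
t_4 = -3(-36) = 108
t_5 = -3(108) = -324
t_6 = -3(-324) = 972
t_7 = -3(972) = -2916
t_8 = -3(-2916) = 8748
t_9 = -3(8748) = -26244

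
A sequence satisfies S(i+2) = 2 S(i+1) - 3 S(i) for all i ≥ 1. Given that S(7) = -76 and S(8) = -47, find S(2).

Rearranging, S(i-2) = (S(i) - 2 S(i-1)) / -3.
S(6) = (-47 - 2*(-76)) / -3 = 105/-3 = -35
S(5) = (-76 - 2*(-35)) / -3 = -6/-3 = 2
S(4) = (-35 - 2*2) / -3 = -39/-3 = 13
S(3) = (2 - 2*13) / -3 = -24/-3 = 8
S(2) = (13 - 2*8) / -3 = -3/-3 = 1

1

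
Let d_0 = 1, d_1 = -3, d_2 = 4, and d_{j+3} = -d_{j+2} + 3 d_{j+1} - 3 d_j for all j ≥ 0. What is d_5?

-97

d_3 = -4 + 3*(-3) - 3*1 = -16
d_4 = -(-16) + 3*4 - 3*(-3) = 37
d_5 = -37 + 3*(-16) - 3*4 = -97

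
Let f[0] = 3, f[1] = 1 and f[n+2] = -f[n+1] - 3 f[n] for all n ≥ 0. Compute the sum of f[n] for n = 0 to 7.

f[2] = -1 - 3(3) = -10
f[3] = -(-10) - 3(1) = 7
f[4] = -7 - 3(-10) = 23
f[5] = -23 - 3(7) = -44
f[6] = -(-44) - 3(23) = -25
f[7] = -(-25) - 3(-44) = 157
Sum = 3 + 1 + (-10) + 7 + 23 + (-44) + (-25) + 157 = 112

112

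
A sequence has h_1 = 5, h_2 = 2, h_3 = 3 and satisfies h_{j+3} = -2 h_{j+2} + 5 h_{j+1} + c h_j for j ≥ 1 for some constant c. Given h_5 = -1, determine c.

h_4 = 4 + 5c
h_5 = 7 - 8c
So 7 - 8c = -1, giving c = 1.

1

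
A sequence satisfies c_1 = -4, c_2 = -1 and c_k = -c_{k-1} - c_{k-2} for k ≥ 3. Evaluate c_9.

5

c_3 = -(-1) - (-4) = 5
c_4 = -5 - (-1) = -4
c_5 = -(-4) - 5 = -1
c_6 = -(-1) - (-4) = 5
c_7 = -5 - (-1) = -4
c_8 = -(-4) - 5 = -1
c_9 = -(-1) - (-4) = 5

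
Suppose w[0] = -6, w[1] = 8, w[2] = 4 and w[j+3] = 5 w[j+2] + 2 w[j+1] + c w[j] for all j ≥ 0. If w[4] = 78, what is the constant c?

w[3] = 36 - 6c
w[4] = 188 - 22c
So 188 - 22c = 78, giving c = 5.

5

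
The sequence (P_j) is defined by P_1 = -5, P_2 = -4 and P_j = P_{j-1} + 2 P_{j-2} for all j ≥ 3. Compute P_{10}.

P_3 = (-4) + 2*(-5) = -14
P_4 = (-14) + 2*(-4) = -22
P_5 = (-22) + 2*(-14) = -50
P_6 = (-50) + 2*(-22) = -94
P_7 = (-94) + 2*(-50) = -194
P_8 = (-194) + 2*(-94) = -382
P_9 = (-382) + 2*(-194) = -770
P_{10} = (-770) + 2*(-382) = -1534

-1534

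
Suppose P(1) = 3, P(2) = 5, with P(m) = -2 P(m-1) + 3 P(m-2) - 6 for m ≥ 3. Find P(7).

P(3) = -2*5 + 3*3 - 6 = -7
P(4) = -2*(-7) + 3*5 - 6 = 23
P(5) = -2*23 + 3*(-7) - 6 = -73
P(6) = -2*(-73) + 3*23 - 6 = 209
P(7) = -2*209 + 3*(-73) - 6 = -643

-643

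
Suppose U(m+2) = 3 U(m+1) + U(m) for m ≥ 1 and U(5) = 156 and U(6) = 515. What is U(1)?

Rearranging, U(m-2) = U(m) - 3 U(m-1).
U(4) = 515 - 3·156 = 47
U(3) = 156 - 3·47 = 15
U(2) = 47 - 3·15 = 2
U(1) = 15 - 3·2 = 9

9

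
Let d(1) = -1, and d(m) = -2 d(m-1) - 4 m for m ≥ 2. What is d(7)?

d(2) = -2(-1) - 8 = -6
d(3) = -2(-6) - 12 = 0
d(4) = -2(0) - 16 = -16
d(5) = -2(-16) - 20 = 12
d(6) = -2(12) - 24 = -48
d(7) = -2(-48) - 28 = 68

68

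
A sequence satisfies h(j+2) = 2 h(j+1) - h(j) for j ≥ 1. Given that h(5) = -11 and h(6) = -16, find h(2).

Rearranging, h(j-2) = -(h(j) - 2 h(j-1)).
h(4) = -(-16 - 2·(-11)) = -6
h(3) = -(-11 - 2·(-6)) = -1
h(2) = -(-6 - 2·(-1)) = 4

4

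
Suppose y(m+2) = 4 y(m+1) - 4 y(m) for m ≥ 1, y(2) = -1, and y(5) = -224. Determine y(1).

4

Let y(1) = w.
y(3) = -4 - 4w
y(4) = -12 - 16w
y(5) = -32 - 48w
So -32 - 48w = -224, giving w = 4.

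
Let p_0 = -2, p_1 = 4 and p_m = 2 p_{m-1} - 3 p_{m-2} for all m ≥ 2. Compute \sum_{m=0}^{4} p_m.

p_2 = 2(4) - 3(-2) = 14
p_3 = 2(14) - 3(4) = 16
p_4 = 2(16) - 3(14) = -10
Sum = (-2) + 4 + 14 + 16 + (-10) = 22

22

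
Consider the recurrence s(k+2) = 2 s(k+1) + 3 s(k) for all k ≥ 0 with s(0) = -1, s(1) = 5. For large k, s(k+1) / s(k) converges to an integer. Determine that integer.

3

The characteristic equation is r^2 - 2r - 3 = 0, which factors as (r - 3)(r + 1) = 0.
So the roots are 3 and -1. Since |3| > |-1| and the coefficient of 3^k is non-zero, the ratio tends to 3.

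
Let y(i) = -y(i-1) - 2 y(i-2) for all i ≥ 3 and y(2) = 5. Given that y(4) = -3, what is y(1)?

Let y(1) = w.
y(3) = -5 - 2w
y(4) = -5 + 2w
So -5 + 2w = -3, giving w = 1.

1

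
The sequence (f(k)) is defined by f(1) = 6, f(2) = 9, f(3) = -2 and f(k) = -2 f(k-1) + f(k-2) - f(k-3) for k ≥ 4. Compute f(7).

f(4) = -2(-2) + 9 - 6 = 7
f(5) = -2(7) + (-2) - 9 = -25
f(6) = -2(-25) + 7 - (-2) = 59
f(7) = -2(59) + (-25) - 7 = -150

-150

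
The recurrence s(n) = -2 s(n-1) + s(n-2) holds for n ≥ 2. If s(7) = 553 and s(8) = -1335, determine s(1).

Rearranging, s(n-2) = s(n) + 2 s(n-1).
s(6) = -1335 + 2*553 = -229
s(5) = 553 + 2*(-229) = 95
s(4) = -229 + 2*95 = -39
s(3) = 95 + 2*(-39) = 17
s(2) = -39 + 2*17 = -5
s(1) = 17 + 2*(-5) = 7

7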